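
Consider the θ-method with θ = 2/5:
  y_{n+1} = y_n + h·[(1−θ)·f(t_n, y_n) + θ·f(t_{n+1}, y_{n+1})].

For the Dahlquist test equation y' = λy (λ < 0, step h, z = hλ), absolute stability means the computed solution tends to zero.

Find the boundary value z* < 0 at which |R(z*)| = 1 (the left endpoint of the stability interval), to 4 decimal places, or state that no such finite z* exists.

Set f=λy, z=hλ:
  y_{n+1} = y_n + z·[3/5·y_n + 2/5·y_{n+1}] ⇒ (1 − 2/5z)y_{n+1} = (1 + 3/5z)y_n
  ⇒ R(z) = (1 + 3/5z)/(1 − 2/5z).

Find x<0 with |R(x)|<1.
x=-0.31: |R|=0.7242
R=−1: 1+3/5x = −1+2/5x ⇒ -1/5x=2 ⇒ x=2/(-1/5)=-10.0000
Confirm numerically:
  x=-9.976: |R|=0.99904 <1
  x=-7.888: |R|=0.89834 <1
  x=-5.679: |R|=0.73585 <1
  x=-4.774: |R|=0.64078 <1
  x=-10.032: |R|=1.00128 >1
  x=-10.031: |R|=1.00124 >1
Interval (-10.0000, 0).

left endpoint -10.0000.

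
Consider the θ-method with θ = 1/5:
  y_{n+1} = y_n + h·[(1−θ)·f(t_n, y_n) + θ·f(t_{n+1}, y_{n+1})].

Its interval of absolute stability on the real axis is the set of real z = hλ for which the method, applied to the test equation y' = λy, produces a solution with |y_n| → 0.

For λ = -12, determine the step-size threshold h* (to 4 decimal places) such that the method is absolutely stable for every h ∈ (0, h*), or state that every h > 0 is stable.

(-3.3333,0); λ=-12 ⇒ h* = (10/3)/12 = 0.2778.

On y'=λy, z=hλ:
  y_{n+1} = y_n + z·[4/5·y_n + 1/5·y_{n+1}] ⇒ (1 − 1/5z)y_{n+1} = (1 + 4/5z)y_n
  ⇒ R(z) = (1 + 4/5z)/(1 − 1/5z).

Solve |R(x)|<1 on ℝ⁻.
x=-0.59: |R|=0.4723
R=−1: 1+4/5x = −1+1/5x ⇒ -3/5x=2 ⇒ x=2/(-3/5)=-3.3333
Confirm numerically:
  x=-2.948: |R|=0.85455 <1
  x=-2.244: |R|=0.54887 <1
  x=-1.847: |R|=0.34877 <1
  x=-3.720: |R|=1.13303 >1
  x=-3.661: |R|=1.11350 >1
  x=-3.392: |R|=1.02097 >1
Interval (-3.3333, 0).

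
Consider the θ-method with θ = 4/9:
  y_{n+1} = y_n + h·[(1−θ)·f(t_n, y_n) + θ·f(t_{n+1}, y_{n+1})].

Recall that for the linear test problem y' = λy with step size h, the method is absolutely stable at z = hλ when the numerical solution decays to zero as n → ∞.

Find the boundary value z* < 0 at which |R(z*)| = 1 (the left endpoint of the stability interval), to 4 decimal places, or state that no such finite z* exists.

Test eqn y'=λy, z=hλ:
  y_{n+1} = y_n + z·[5/9·y_n + 4/9·y_{n+1}] ⇒ (1 − 4/9z)y_{n+1} = (1 + 5/9z)y_n
  Hence R(z) = (1 + 5/9z)/(1 − 4/9z).

Boundary: |R(x)|=1, x<0.
x=-1.79: |R|=0.0031
R=−1: 1+5/9x = −1+4/9x ⇒ -1/9x=2 ⇒ x=2/(-1/9)=-18.0000
Confirm numerically:
  x=-16.785: |R|=0.98404 <1
  x=-15.536: |R|=0.96537 <1
  x=-8.685: |R|=0.78704 <1
  x=-18.429: |R|=1.00519 >1
  x=-18.406: |R|=1.00491 >1
  x=-18.327: |R|=1.00397 >1
Stable set (-18.0000, 0).

z* = -18.0000.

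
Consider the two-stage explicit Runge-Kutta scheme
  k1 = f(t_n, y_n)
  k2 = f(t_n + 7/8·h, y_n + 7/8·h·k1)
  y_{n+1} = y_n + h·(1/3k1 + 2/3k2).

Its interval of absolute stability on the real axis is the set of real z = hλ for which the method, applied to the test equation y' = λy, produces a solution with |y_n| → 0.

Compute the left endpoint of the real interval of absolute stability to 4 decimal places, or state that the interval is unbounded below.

Test eqn y'=λy, z=hλ:
  k1=λy_n ⇒ h·k1=z·y_n;  k2=λ(1+7/8z)y_n ⇒ h·k2=z(1+7/8z)y_n
  y_{n+1}/y_n = 1 + 1/3z + 2/3z(1+7/8z) = 1 + z + 7/12z²
  Hence R(z) = 1 + z + 7/12z².

Boundary: |R(x)|=1, x<0.
x=-1.36: |R|=0.7189
R=1: x+7/12x²=0 ⇒ x=−12/7=-1.7143; min R=1−1/(4·7/12)=0.5714>−1
Confirm numerically:
  x=-1.470: |R|=0.79053 <1
  x=-1.315: |R|=0.69371 <1
  x=-1.021: |R|=0.58709 <1
  x=-2.161: |R|=1.56312 >1
  x=-2.074: |R|=1.43519 >1
Stable set (-1.7143, 0).

z* = -1.7143.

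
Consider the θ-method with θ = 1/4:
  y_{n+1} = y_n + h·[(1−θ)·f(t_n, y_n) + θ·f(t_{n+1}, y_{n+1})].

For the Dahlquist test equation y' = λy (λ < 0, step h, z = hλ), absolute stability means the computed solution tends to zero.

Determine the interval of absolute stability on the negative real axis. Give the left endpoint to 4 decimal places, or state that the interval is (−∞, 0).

(-4.0000, 0).

With y'=λy (z=hλ):
  y_{n+1} = y_n + z·[3/4·y_n + 1/4·y_{n+1}] ⇒ (1 − 1/4z)y_{n+1} = (1 + 3/4z)y_n
  ⇒ R(z) = (1 + 3/4z)/(1 − 1/4z).

Need |R(x)|<1, x<0.
x=-1.76: |R|=0.2222
R=−1: 1+3/4x = −1+1/4x ⇒ -1/2x=2 ⇒ x=2/(-1/2)=-4.0000
Confirm numerically:
  x=-3.443: |R|=0.85033 <1
  x=-2.799: |R|=0.64671 <1
  x=-2.174: |R|=0.40849 <1
  x=-4.406: |R|=1.09660 >1
  x=-4.210: |R|=1.05116 >1
  x=-4.155: |R|=1.03801 >1
Interval (-4.0000, 0).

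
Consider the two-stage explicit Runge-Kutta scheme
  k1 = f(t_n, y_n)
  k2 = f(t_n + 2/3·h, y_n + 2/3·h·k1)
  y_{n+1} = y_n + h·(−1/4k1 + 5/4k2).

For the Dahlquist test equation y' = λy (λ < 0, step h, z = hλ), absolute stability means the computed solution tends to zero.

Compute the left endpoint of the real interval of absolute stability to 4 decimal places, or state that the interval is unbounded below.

z* = -1.2000.

Test eqn y'=λy, z=hλ:
  k1=λy_n ⇒ h·k1=z·y_n;  k2=λ(1+2/3z)y_n ⇒ h·k2=z(1+2/3z)y_n
  y_{n+1}/y_n = 1 − 1/4z + 5/4z(1+2/3z) = 1 + z + 5/6z²
  ⇒ R(z) = 1 + z + 5/6z².

Solve |R(x)|<1 on ℝ⁻.
x=-0.78: |R|=0.7270
R=1: x+5/6x²=0 ⇒ x=−6/5=-1.2000; min R=1−1/(4·5/6)=0.7000>−1
Confirm numerically:
  x=-1.149: |R|=0.95117 <1
  x=-0.786: |R|=0.72883 <1
  x=-0.757: |R|=0.72054 <1
  x=-0.531: |R|=0.70397 <1
  x=-1.779: |R|=1.85837 >1
  x=-1.747: |R|=1.79634 >1
  x=-1.441: |R|=1.28940 >1
So |R|<1 on (-1.2000, 0).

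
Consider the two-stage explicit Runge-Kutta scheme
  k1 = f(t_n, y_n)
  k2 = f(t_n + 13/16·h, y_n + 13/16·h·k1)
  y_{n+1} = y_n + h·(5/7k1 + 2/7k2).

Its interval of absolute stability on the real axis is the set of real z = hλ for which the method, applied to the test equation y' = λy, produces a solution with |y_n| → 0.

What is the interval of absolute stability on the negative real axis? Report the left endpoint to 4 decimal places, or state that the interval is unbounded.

With y'=λy (z=hλ):
  k1=λy_n ⇒ h·k1=z·y_n;  k2=λ(1+13/16z)y_n ⇒ h·k2=z(1+13/16z)y_n
  y_{n+1}/y_n = 1 + 5/7z + 2/7z(1+13/16z) = 1 + z + 13/56z²
  R(z) = 1 + z + 13/56z².

Need |R(x)|<1, x<0.
x=-1.14: |R|=0.1617
R=1: x+13/56x²=0 ⇒ x=−56/13=-4.3077; min R=1−1/(4·13/56)=-0.0769>−1
Confirm numerically:
  x=-3.332: |R|=0.24530 <1
  x=-2.409: |R|=0.06181 <1
  x=-1.884: |R|=0.06002 <1
  x=-4.903: |R|=1.67758 >1
  x=-4.783: |R|=1.52775 >1
  x=-4.676: |R|=1.39980 >1
Interval (-4.3077, 0).

(-4.3077, 0).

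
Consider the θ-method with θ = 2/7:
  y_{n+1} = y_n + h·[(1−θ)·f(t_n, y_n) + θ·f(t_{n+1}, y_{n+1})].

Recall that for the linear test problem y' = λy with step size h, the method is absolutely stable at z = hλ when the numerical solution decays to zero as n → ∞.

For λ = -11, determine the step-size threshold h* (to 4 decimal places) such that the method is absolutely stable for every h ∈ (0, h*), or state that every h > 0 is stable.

(-4.6667,0); λ=-11 ⇒ h* = (14/3)/11 = 0.4242.

On y'=λy, z=hλ:
  y_{n+1} = y_n + z·[5/7·y_n + 2/7·y_{n+1}] ⇒ (1 − 2/7z)y_{n+1} = (1 + 5/7z)y_n
  so R(z) = (1 + 5/7z)/(1 − 2/7z).

Need |R(x)|<1, x<0.
x=-1.56: |R|=0.0791
R=−1: 1+5/7x = −1+2/7x ⇒ -3/7x=2 ⇒ x=2/(-3/7)=-4.6667
Confirm numerically:
  x=-2.848: |R|=0.57026 <1
  x=-2.604: |R|=0.49312 <1
  x=-2.559: |R|=0.47821 <1
  x=-5.180: |R|=1.08871 >1
  x=-4.746: |R|=1.01443 >1
So |R|<1 on (-4.6667, 0).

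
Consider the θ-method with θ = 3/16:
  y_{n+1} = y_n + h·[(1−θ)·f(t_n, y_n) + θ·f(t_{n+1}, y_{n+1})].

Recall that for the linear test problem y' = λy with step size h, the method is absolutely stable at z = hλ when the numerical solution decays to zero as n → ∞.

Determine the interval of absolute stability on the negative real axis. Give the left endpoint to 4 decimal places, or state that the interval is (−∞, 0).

(-3.2000, 0).

With y'=λy (z=hλ):
  y_{n+1} = y_n + z·[13/16·y_n + 3/16·y_{n+1}] ⇒ (1 − 3/16z)y_{n+1} = (1 + 13/16z)y_n
  R(z) = (1 + 13/16z)/(1 − 3/16z).

Solve |R(x)|<1 on ℝ⁻.
x=-1.62: |R|=0.2426
R=−1: 1+13/16x = −1+3/16x ⇒ -5/8x=2 ⇒ x=2/(-5/8)=-3.2000
Confirm numerically:
  x=-2.945: |R|=0.89732 <1
  x=-1.513: |R|=0.17864 <1
  x=-1.303: |R|=0.04716 <1
  x=-3.448: |R|=1.09414 >1
  x=-3.276: |R|=1.02943 >1
Stable set (-3.2000, 0).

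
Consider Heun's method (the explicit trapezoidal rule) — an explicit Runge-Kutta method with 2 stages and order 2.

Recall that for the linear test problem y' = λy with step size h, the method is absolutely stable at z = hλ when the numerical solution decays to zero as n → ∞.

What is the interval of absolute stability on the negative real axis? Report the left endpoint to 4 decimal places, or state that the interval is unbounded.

z∈(-2.0000,0).

With y'=λy (z=hλ):
  order 2, 2-stage ⇒ R(z)=1+z+z^2/2
  (e.g. R(-1.36)=0.56480, |R|=0.56480)

Boundary: |R(x)|=1, x<0.
x=-1.36: |R|=0.5648
|R(-1.13)|=0.5085 |R(-1.07)|=0.5025 |R(-0.55)|=0.6013
Bisect:
  x_lo=-2.7788 |R|=2.0821  x_hi=-0.3203 |R|=0.7310
  mid=-1.54953 |R|=0.65099 →hi
  mid=-2.16417 |R|=1.17764 →lo
  mid=-1.85685 |R|=0.86710 →hi
  mid=-2.01051 |R|=1.01057 →lo
  mid=-1.93368 |R|=0.93588 →hi
  mid=-1.97210 |R|=0.97248 →hi
  mid=-1.99130 |R|=0.99134 →hi
  mid=-2.00091 |R|=1.00091 →lo
  mid=-1.99610 |R|=0.99611 →hi
  mid=-1.99851 |R|=0.99851 →hi
  ...
  [-2.00001,-1.99986] ⇒ x*=-2.0000
So |R|<1 on (-2.0000, 0).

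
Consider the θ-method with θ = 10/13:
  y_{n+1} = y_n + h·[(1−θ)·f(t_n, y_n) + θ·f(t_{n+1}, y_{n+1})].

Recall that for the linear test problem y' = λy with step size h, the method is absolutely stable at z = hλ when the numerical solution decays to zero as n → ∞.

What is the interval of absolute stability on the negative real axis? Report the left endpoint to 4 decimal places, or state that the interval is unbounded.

Set f=λy, z=hλ:
  y_{n+1} = y_n + z·[3/13·y_n + 10/13·y_{n+1}] ⇒ (1 − 10/13z)y_{n+1} = (1 + 3/13z)y_n
  so R(z) = (1 + 3/13z)/(1 − 10/13z).

Boundary: |R(x)|=1, x<0.
x=-1.12: |R|=0.3983
x=-2: |R|=0.2121
x=-10: |R|=0.1504
x=-100: |R|=0.2833
θ=10/13≥1/2 ⇒ |1+3/13x|<|1−10/13x| ∀x<0 ⇒ unbounded interval.

(−∞, 0) — no finite endpoint.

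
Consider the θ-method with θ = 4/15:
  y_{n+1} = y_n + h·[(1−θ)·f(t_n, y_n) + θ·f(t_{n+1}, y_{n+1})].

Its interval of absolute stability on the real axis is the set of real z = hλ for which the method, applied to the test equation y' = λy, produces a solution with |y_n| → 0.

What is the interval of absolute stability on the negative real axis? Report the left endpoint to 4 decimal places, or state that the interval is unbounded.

On y'=λy, z=hλ:
  y_{n+1} = y_n + z·[11/15·y_n + 4/15·y_{n+1}] ⇒ (1 − 4/15z)y_{n+1} = (1 + 11/15z)y_n
  R(z) = (1 + 11/15z)/(1 − 4/15z).

Boundary: |R(x)|=1, x<0.
x=-0.98: |R|=0.2230
R=−1: 1+11/15x = −1+4/15x ⇒ -7/15x=2 ⇒ x=2/(-7/15)=-4.2857
Confirm numerically:
  x=-3.857: |R|=0.90137 <1
  x=-2.558: |R|=0.52069 <1
  x=-1.898: |R|=0.26018 <1
  x=-4.718: |R|=1.08934 >1
  x=-4.350: |R|=1.01389 >1
Stable set (-4.2857, 0).

z∈(-4.2857,0).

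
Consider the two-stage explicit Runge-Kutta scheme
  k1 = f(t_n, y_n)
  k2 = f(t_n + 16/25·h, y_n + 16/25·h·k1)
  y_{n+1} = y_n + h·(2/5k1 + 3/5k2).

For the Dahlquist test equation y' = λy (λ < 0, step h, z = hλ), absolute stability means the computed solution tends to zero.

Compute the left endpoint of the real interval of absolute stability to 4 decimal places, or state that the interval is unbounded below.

z* = -2.6042.

Test eqn y'=λy, z=hλ:
  k1=λy_n ⇒ h·k1=z·y_n;  k2=λ(1+16/25z)y_n ⇒ h·k2=z(1+16/25z)y_n
  y_{n+1}/y_n = 1 + 2/5z + 3/5z(1+16/25z) = 1 + z + 48/125z²
  ⇒ R(z) = 1 + z + 48/125z².

Solve |R(x)|<1 on ℝ⁻.
x=-1.35: |R|=0.3498
R=1: x+48/125x²=0 ⇒ x=−125/48=-2.6042; min R=1−1/(4·48/125)=0.3490>−1
Confirm numerically:
  x=-2.548: |R|=0.94504 <1
  x=-1.397: |R|=0.35242 <1
  x=-1.255: |R|=0.34981 <1
  x=-3.197: |R|=1.72779 >1
  x=-2.770: |R|=1.17639 >1
Interval (-2.6042, 0).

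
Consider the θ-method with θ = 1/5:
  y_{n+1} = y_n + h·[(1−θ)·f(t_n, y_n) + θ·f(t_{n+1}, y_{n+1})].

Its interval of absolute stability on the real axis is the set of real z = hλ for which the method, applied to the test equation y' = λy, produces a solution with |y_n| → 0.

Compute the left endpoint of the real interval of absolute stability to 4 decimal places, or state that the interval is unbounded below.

On y'=λy, z=hλ:
  y_{n+1} = y_n + z·[4/5·y_n + 1/5·y_{n+1}] ⇒ (1 − 1/5z)y_{n+1} = (1 + 4/5z)y_n
  Hence R(z) = (1 + 4/5z)/(1 − 1/5z).

Solve |R(x)|<1 on ℝ⁻.
x=-0.36: |R|=0.6642
R=−1: 1+4/5x = −1+1/5x ⇒ -3/5x=2 ⇒ x=2/(-3/5)=-3.3333
Confirm numerically:
  x=-3.125: |R|=0.92308 <1
  x=-2.566: |R|=0.69574 <1
  x=-1.387: |R|=0.08580 <1
  x=-3.908: |R|=1.19353 >1
  x=-3.857: |R|=1.17737 >1
  x=-3.839: |R|=1.17163 >1
Stable set (-3.3333, 0).

z* = -3.3333.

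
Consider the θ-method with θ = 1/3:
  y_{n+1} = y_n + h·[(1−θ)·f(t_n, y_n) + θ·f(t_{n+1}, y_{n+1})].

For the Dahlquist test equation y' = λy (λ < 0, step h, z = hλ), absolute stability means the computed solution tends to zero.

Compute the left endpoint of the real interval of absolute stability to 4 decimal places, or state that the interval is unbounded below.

z* = -6.0000.

On y'=λy, z=hλ:
  y_{n+1} = y_n + z·[2/3·y_n + 1/3·y_{n+1}] ⇒ (1 − 1/3z)y_{n+1} = (1 + 2/3z)y_n
  R(z) = (1 + 2/3z)/(1 − 1/3z).

Find x<0 with |R(x)|<1.
x=-0.62: |R|=0.4862
R=−1: 1+2/3x = −1+1/3x ⇒ -1/3x=2 ⇒ x=2/(-1/3)=-6.0000
Confirm numerically:
  x=-5.711: |R|=0.96682 <1
  x=-4.894: |R|=0.85989 <1
  x=-4.418: |R|=0.78673 <1
  x=-4.147: |R|=0.74073 <1
  x=-6.595: |R|=1.06201 >1
  x=-6.127: |R|=1.01391 >1
Stable set (-6.0000, 0).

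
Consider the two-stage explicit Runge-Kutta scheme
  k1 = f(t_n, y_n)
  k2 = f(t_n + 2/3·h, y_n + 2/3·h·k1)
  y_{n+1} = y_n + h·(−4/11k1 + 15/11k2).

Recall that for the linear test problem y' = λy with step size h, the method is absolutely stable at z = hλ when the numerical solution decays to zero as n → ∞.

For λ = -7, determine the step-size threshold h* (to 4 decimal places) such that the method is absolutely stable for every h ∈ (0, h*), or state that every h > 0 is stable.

Set f=λy, z=hλ:
  k1=λy_n ⇒ h·k1=z·y_n;  k2=λ(1+2/3z)y_n ⇒ h·k2=z(1+2/3z)y_n
  y_{n+1}/y_n = 1 − 4/11z + 15/11z(1+2/3z) = 1 + z + 10/11z²
  R(z) = 1 + z + 10/11z².

Boundary: |R(x)|=1, x<0.
x=-1.49: |R|=1.5283
R=1: x+10/11x²=0 ⇒ x=−11/10=-1.1000; min R=1−1/(4·10/11)=0.7250>−1
Confirm numerically:
  x=-0.921: |R|=0.85013 <1
  x=-0.613: |R|=0.72861 <1
  x=-0.606: |R|=0.72785 <1
  x=-1.500: |R|=1.54545 >1
  x=-1.435: |R|=1.43702 >1
  x=-1.367: |R|=1.33181 >1
So |R|<1 on (-1.1000, 0).

(-1.1000,0); λ=-7 ⇒ h* = (11/10)/7 = 0.1571.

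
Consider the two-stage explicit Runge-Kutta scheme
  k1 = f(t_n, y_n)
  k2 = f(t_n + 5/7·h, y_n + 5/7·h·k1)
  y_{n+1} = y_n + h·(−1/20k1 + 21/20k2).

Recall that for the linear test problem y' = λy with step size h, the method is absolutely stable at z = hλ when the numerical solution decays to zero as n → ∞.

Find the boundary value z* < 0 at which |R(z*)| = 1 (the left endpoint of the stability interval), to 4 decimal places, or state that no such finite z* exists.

z* = -1.3333.

Test eqn y'=λy, z=hλ:
  k1=λy_n ⇒ h·k1=z·y_n;  k2=λ(1+5/7z)y_n ⇒ h·k2=z(1+5/7z)y_n
  y_{n+1}/y_n = 1 − 1/20z + 21/20z(1+5/7z) = 1 + z + 3/4z²
  R(z) = 1 + z + 3/4z².

Solve |R(x)|<1 on ℝ⁻.
x=-0.96: |R|=0.7312
R=1: x+3/4x²=0 ⇒ x=−4/3=-1.3333; min R=1−1/(4·3/4)=0.6667>−1
Confirm numerically:
  x=-1.087: |R|=0.79918 <1
  x=-0.783: |R|=0.67682 <1
  x=-0.612: |R|=0.66891 <1
  x=-1.860: |R|=1.73470 >1
  x=-1.821: |R|=1.66603 >1
  x=-1.669: |R|=1.42017 >1
Interval (-1.3333, 0).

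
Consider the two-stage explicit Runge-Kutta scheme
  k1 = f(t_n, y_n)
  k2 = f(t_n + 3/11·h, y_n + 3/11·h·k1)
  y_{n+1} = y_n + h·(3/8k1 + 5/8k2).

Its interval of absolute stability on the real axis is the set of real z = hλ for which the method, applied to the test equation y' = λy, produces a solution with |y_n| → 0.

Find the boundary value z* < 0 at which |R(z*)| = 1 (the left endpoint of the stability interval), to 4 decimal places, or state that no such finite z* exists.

left endpoint -5.8667.

On y'=λy, z=hλ:
  k1=λy_n ⇒ h·k1=z·y_n;  k2=λ(1+3/11z)y_n ⇒ h·k2=z(1+3/11z)y_n
  y_{n+1}/y_n = 1 + 3/8z + 5/8z(1+3/11z) = 1 + z + 15/88z²
  R(z) = 1 + z + 15/88z².

Solve |R(x)|<1 on ℝ⁻.
x=-1.36: |R|=0.0447
R=1: x+15/88x²=0 ⇒ x=−88/15=-5.8667; min R=1−1/(4·15/88)=-0.4667>−1
Confirm numerically:
  x=-5.626: |R|=0.76921 <1
  x=-4.969: |R|=0.23969 <1
  x=-4.451: |R|=0.07406 <1
  x=-3.661: |R|=0.37641 <1
  x=-6.433: |R|=1.62100 >1
  x=-6.417: |R|=1.60196 >1
Interval (-5.8667, 0).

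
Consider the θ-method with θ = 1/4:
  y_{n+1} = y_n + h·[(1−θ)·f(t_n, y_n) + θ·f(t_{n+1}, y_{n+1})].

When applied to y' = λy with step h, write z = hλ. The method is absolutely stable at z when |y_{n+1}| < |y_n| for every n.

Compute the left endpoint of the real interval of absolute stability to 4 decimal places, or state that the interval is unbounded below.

On y'=λy, z=hλ:
  y_{n+1} = y_n + z·[3/4·y_n + 1/4·y_{n+1}] ⇒ (1 − 1/4z)y_{n+1} = (1 + 3/4z)y_n
  R(z) = (1 + 3/4z)/(1 − 1/4z).

Find x<0 with |R(x)|<1.
x=-1.38: |R|=0.0260
R=−1: 1+3/4x = −1+1/4x ⇒ -1/2x=2 ⇒ x=2/(-1/2)=-4.0000
Confirm numerically:
  x=-3.526: |R|=0.87404 <1
  x=-2.792: |R|=0.64429 <1
  x=-2.240: |R|=0.43590 <1
  x=-1.720: |R|=0.20280 <1
  x=-4.592: |R|=1.13780 >1
  x=-4.375: |R|=1.08955 >1
Stable set (-4.0000, 0).

left endpoint -4.0000.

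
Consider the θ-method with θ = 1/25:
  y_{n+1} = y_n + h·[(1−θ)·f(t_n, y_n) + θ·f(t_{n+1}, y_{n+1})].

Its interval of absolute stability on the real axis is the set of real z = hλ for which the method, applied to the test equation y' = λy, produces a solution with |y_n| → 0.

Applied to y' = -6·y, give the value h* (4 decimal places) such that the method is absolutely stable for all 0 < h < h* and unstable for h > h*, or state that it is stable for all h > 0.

(-2.1739,0); λ=-6 ⇒ h* = (50/23)/6 = 0.3623.

On y'=λy, z=hλ:
  y_{n+1} = y_n + z·[24/25·y_n + 1/25·y_{n+1}] ⇒ (1 − 1/25z)y_{n+1} = (1 + 24/25z)y_n
  so R(z) = (1 + 24/25z)/(1 − 1/25z).

Boundary: |R(x)|=1, x<0.
x=-1.14: |R|=0.0903
R=−1: 1+24/25x = −1+1/25x ⇒ -23/25x=2 ⇒ x=2/(-23/25)=-2.1739
Confirm numerically:
  x=-1.878: |R|=0.74678 <1
  x=-1.598: |R|=0.50199 <1
  x=-1.585: |R|=0.49050 <1
  x=-1.190: |R|=0.13593 <1
  x=-2.446: |R|=1.22801 >1
  x=-2.399: |R|=1.18895 >1
  x=-2.340: |R|=1.13972 >1
So |R|<1 on (-2.1739, 0).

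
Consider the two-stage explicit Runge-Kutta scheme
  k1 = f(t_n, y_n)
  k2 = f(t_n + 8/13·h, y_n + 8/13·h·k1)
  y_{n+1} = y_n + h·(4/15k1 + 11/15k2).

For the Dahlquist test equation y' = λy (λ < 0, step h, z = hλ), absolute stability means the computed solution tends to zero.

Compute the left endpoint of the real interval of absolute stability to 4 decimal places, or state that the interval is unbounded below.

z* = -2.2159.

On y'=λy, z=hλ:
  k1=λy_n ⇒ h·k1=z·y_n;  k2=λ(1+8/13z)y_n ⇒ h·k2=z(1+8/13z)y_n
  y_{n+1}/y_n = 1 + 4/15z + 11/15z(1+8/13z) = 1 + z + 88/195z²
  ⇒ R(z) = 1 + z + 88/195z².

Find x<0 with |R(x)|<1.
x=-1.26: |R|=0.4565
R=1: x+88/195x²=0 ⇒ x=−195/88=-2.2159; min R=1−1/(4·88/195)=0.4460>−1
Confirm numerically:
  x=-1.620: |R|=0.56434 <1
  x=-1.388: |R|=0.48141 <1
  x=-1.130: |R|=0.44624 <1
  x=-2.429: |R|=1.23358 >1
  x=-2.255: |R|=1.03978 >1
Stable set (-2.2159, 0).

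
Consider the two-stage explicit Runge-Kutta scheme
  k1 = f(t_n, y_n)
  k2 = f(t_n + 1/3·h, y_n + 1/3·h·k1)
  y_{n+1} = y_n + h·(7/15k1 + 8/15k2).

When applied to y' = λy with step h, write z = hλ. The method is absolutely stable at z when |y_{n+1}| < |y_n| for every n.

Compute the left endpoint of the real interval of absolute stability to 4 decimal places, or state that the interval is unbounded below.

left endpoint -5.6250.

With y'=λy (z=hλ):
  k1=λy_n ⇒ h·k1=z·y_n;  k2=λ(1+1/3z)y_n ⇒ h·k2=z(1+1/3z)y_n
  y_{n+1}/y_n = 1 + 7/15z + 8/15z(1+1/3z) = 1 + z + 8/45z²
  R(z) = 1 + z + 8/45z².

Solve |R(x)|<1 on ℝ⁻.
x=-1.75: |R|=0.2056
R=1: x+8/45x²=0 ⇒ x=−45/8=-5.6250; min R=1−1/(4·8/45)=-0.4062>−1
Confirm numerically:
  x=-5.380: |R|=0.76567 <1
  x=-4.577: |R|=0.14725 <1
  x=-3.029: |R|=0.39792 <1
  x=-6.107: |R|=1.52330 >1
  x=-5.724: |R|=1.10074 >1
So |R|<1 on (-5.6250, 0).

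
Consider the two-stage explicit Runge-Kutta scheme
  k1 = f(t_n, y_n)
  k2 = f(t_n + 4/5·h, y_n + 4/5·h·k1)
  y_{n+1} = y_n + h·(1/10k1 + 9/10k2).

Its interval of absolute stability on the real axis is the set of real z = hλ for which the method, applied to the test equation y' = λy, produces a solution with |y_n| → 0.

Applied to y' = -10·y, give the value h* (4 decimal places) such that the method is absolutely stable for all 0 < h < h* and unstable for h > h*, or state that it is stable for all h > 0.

(-1.3889,0); λ=-10 ⇒ h* = (25/18)/10 = 0.1389.

Test eqn y'=λy, z=hλ:
  k1=λy_n ⇒ h·k1=z·y_n;  k2=λ(1+4/5z)y_n ⇒ h·k2=z(1+4/5z)y_n
  y_{n+1}/y_n = 1 + 1/10z + 9/10z(1+4/5z) = 1 + z + 18/25z²
  so R(z) = 1 + z + 18/25z².

Need |R(x)|<1, x<0.
x=-1.06: |R|=0.7490
R=1: x+18/25x²=0 ⇒ x=−25/18=-1.3889; min R=1−1/(4·18/25)=0.6528>−1
Confirm numerically:
  x=-1.268: |R|=0.88963 <1
  x=-1.031: |R|=0.73433 <1
  x=-0.611: |R|=0.65779 <1
  x=-1.692: |R|=1.36926 >1
  x=-1.678: |R|=1.34929 >1
Interval (-1.3889, 0).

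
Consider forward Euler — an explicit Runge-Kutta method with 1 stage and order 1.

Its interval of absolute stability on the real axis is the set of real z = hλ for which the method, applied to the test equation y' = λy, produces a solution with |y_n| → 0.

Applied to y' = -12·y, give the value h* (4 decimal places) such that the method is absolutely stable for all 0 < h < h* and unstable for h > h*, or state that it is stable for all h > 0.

(-2.0000,0); λ=-12 ⇒ h* = 0.1667.

Test eqn y'=λy, z=hλ:
  order 1, 1-stage ⇒ R(z)=1+z
  (e.g. R(-0.61)=0.39000, |R|=0.39000)

Need |R(x)|<1, x<0.
x=-0.61: |R|=0.3900
|R(-2.25)|=1.2500 |R(-1.97)|=0.9700 |R(-1.42)|=0.4200
Bisect:
  x_lo=-2.6523 |R|=1.6523  x_hi=-0.2676 |R|=0.7324
  mid=-1.45994 |R|=0.45994 →hi
  mid=-2.05613 |R|=1.05613 →lo
  mid=-1.75803 |R|=0.75803 →hi
  mid=-1.90708 |R|=0.90708 →hi
  mid=-1.98161 |R|=0.98161 →hi
  mid=-2.01887 |R|=1.01887 →lo
  mid=-2.00024 |R|=1.00024 →lo
  mid=-1.99092 |R|=0.99092 →hi
  mid=-1.99558 |R|=0.99558 →hi
  mid=-1.99791 |R|=0.99791 →hi
  ...
  [-2.00009,-1.99995] ⇒ x*=-2.0000
Stable set (-2.0000, 0).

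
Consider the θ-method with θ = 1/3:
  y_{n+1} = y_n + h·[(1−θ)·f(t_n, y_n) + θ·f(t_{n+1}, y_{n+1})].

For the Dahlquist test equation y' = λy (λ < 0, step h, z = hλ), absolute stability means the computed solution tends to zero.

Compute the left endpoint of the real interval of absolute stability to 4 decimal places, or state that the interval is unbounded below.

z* = -6.0000.

With y'=λy (z=hλ):
  y_{n+1} = y_n + z·[2/3·y_n + 1/3·y_{n+1}] ⇒ (1 − 1/3z)y_{n+1} = (1 + 2/3z)y_n
  ⇒ R(z) = (1 + 2/3z)/(1 − 1/3z).

Boundary: |R(x)|=1, x<0.
x=-0.58: |R|=0.5140
R=−1: 1+2/3x = −1+1/3x ⇒ -1/3x=2 ⇒ x=2/(-1/3)=-6.0000
Confirm numerically:
  x=-5.543: |R|=0.94651 <1
  x=-3.857: |R|=0.68747 <1
  x=-3.821: |R|=0.68055 <1
  x=-2.868: |R|=0.46626 <1
  x=-6.467: |R|=1.04933 >1
  x=-6.331: |R|=1.03547 >1
Interval (-6.0000, 0).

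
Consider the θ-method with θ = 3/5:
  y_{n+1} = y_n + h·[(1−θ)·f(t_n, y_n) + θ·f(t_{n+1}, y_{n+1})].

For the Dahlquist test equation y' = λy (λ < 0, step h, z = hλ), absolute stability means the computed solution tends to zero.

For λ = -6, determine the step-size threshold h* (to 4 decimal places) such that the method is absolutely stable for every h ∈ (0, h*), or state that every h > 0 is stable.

With y'=λy (z=hλ):
  y_{n+1} = y_n + z·[2/5·y_n + 3/5·y_{n+1}] ⇒ (1 − 3/5z)y_{n+1} = (1 + 2/5z)y_n
  ⇒ R(z) = (1 + 2/5z)/(1 − 3/5z).

Need |R(x)|<1, x<0.
x=-0.37: |R|=0.6972
x=-2: |R|=0.0909
x=-10: |R|=0.4286
x=-100: |R|=0.6393
θ=3/5≥1/2 ⇒ |1+2/5x|<|1−3/5x| ∀x<0 ⇒ unbounded interval.

interval (−∞, 0). Any h>0 works for λ=-6.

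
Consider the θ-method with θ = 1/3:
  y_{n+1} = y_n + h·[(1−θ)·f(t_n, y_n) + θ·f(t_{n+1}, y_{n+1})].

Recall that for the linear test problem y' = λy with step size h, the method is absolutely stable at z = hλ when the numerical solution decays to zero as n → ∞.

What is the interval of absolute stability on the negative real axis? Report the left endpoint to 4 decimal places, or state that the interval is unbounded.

On y'=λy, z=hλ:
  y_{n+1} = y_n + z·[2/3·y_n + 1/3·y_{n+1}] ⇒ (1 − 1/3z)y_{n+1} = (1 + 2/3z)y_n
  R(z) = (1 + 2/3z)/(1 − 1/3z).

Solve |R(x)|<1 on ℝ⁻.
x=-1.26: |R|=0.1127
R=−1: 1+2/3x = −1+1/3x ⇒ -1/3x=2 ⇒ x=2/(-1/3)=-6.0000
Confirm numerically:
  x=-5.445: |R|=0.93428 <1
  x=-4.396: |R|=0.78313 <1
  x=-3.295: |R|=0.57029 <1
  x=-6.570: |R|=1.05956 >1
  x=-6.532: |R|=1.05581 >1
  x=-6.499: |R|=1.05253 >1
Interval (-6.0000, 0).

(-6.0000, 0).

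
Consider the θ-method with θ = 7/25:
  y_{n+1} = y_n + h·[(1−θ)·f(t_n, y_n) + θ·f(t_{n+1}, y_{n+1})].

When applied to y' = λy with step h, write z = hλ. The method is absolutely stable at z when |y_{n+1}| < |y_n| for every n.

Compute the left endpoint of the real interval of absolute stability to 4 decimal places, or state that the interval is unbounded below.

left endpoint -4.5455.

With y'=λy (z=hλ):
  y_{n+1} = y_n + z·[18/25·y_n + 7/25·y_{n+1}] ⇒ (1 − 7/25z)y_{n+1} = (1 + 18/25z)y_n
  R(z) = (1 + 18/25z)/(1 − 7/25z).

Solve |R(x)|<1 on ℝ⁻.
x=-1.17: |R|=0.1187
R=−1: 1+18/25x = −1+7/25x ⇒ -11/25x=2 ⇒ x=2/(-11/25)=-4.5455
Confirm numerically:
  x=-3.882: |R|=0.86012 <1
  x=-3.510: |R|=0.77022 <1
  x=-3.467: |R|=0.75922 <1
  x=-5.057: |R|=1.09316 >1
  x=-4.803: |R|=1.04833 >1
  x=-4.746: |R|=1.03789 >1
So |R|<1 on (-4.5455, 0).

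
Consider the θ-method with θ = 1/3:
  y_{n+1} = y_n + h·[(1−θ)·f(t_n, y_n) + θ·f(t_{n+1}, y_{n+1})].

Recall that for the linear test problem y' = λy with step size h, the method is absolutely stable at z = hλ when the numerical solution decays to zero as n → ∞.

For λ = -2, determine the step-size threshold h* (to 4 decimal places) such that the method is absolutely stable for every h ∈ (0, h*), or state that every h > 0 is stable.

(-6.0000,0); λ=-2 ⇒ h* = (6)/2 = 3.0000.

With y'=λy (z=hλ):
  y_{n+1} = y_n + z·[2/3·y_n + 1/3·y_{n+1}] ⇒ (1 − 1/3z)y_{n+1} = (1 + 2/3z)y_n
  R(z) = (1 + 2/3z)/(1 − 1/3z).

Need |R(x)|<1, x<0.
x=-0.52: |R|=0.5568
R=−1: 1+2/3x = −1+1/3x ⇒ -1/3x=2 ⇒ x=2/(-1/3)=-6.0000
Confirm numerically:
  x=-5.739: |R|=0.97013 <1
  x=-4.777: |R|=0.84274 <1
  x=-2.879: |R|=0.46913 <1
  x=-2.659: |R|=0.40961 <1
  x=-6.469: |R|=1.04953 >1
  x=-6.315: |R|=1.03382 >1
  x=-6.314: |R|=1.03371 >1
So |R|<1 on (-6.0000, 0).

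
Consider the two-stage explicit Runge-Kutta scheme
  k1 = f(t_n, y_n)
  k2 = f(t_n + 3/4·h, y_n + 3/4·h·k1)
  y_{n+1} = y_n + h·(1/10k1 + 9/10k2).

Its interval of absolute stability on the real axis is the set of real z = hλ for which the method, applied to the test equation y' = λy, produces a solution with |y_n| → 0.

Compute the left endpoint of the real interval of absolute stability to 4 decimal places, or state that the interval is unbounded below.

z* = -1.4815.

On y'=λy, z=hλ:
  k1=λy_n ⇒ h·k1=z·y_n;  k2=λ(1+3/4z)y_n ⇒ h·k2=z(1+3/4z)y_n
  y_{n+1}/y_n = 1 + 1/10z + 9/10z(1+3/4z) = 1 + z + 27/40z²
  Hence R(z) = 1 + z + 27/40z².

Need |R(x)|<1, x<0.
x=-0.5: |R|=0.6687
R=1: x+27/40x²=0 ⇒ x=−40/27=-1.4815; min R=1−1/(4·27/40)=0.6296>−1
Confirm numerically:
  x=-1.448: |R|=0.96728 <1
  x=-1.147: |R|=0.74104 <1
  x=-0.840: |R|=0.63628 <1
  x=-0.638: |R|=0.63675 <1
  x=-1.964: |R|=1.63967 >1
  x=-1.522: |R|=1.04163 >1
So |R|<1 on (-1.4815, 0).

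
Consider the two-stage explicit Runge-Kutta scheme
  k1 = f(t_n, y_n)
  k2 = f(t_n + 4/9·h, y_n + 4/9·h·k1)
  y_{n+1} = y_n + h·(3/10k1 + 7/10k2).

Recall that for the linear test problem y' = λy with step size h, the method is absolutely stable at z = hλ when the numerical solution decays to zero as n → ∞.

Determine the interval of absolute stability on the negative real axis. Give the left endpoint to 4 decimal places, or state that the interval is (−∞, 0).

With y'=λy (z=hλ):
  k1=λy_n ⇒ h·k1=z·y_n;  k2=λ(1+4/9z)y_n ⇒ h·k2=z(1+4/9z)y_n
  y_{n+1}/y_n = 1 + 3/10z + 7/10z(1+4/9z) = 1 + z + 14/45z²
  so R(z) = 1 + z + 14/45z².

Find x<0 with |R(x)|<1.
x=-1.29: |R|=0.2277
R=1: x+14/45x²=0 ⇒ x=−45/14=-3.2143; min R=1−1/(4·14/45)=0.1964>−1
Confirm numerically:
  x=-2.990: |R|=0.79136 <1
  x=-2.002: |R|=0.24493 <1
  x=-1.782: |R|=0.20594 <1
  x=-3.469: |R|=1.27490 >1
  x=-3.382: |R|=1.17647 >1
  x=-3.283: |R|=1.07018 >1
So |R|<1 on (-3.2143, 0).

(-3.2143, 0).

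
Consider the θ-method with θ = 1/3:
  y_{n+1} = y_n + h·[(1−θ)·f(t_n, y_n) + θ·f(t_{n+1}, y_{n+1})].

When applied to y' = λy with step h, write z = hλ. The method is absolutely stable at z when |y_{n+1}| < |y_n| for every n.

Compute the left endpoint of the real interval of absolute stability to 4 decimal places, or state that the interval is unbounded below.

Set f=λy, z=hλ:
  y_{n+1} = y_n + z·[2/3·y_n + 1/3·y_{n+1}] ⇒ (1 − 1/3z)y_{n+1} = (1 + 2/3z)y_n
  R(z) = (1 + 2/3z)/(1 − 1/3z).

Solve |R(x)|<1 on ℝ⁻.
x=-1.35: |R|=0.0690
R=−1: 1+2/3x = −1+1/3x ⇒ -1/3x=2 ⇒ x=2/(-1/3)=-6.0000
Confirm numerically:
  x=-4.634: |R|=0.82106 <1
  x=-4.232: |R|=0.75553 <1
  x=-3.876: |R|=0.69110 <1
  x=-3.614: |R|=0.63925 <1
  x=-6.311: |R|=1.03340 >1
  x=-6.178: |R|=1.01939 >1
So |R|<1 on (-6.0000, 0).

z* = -6.0000.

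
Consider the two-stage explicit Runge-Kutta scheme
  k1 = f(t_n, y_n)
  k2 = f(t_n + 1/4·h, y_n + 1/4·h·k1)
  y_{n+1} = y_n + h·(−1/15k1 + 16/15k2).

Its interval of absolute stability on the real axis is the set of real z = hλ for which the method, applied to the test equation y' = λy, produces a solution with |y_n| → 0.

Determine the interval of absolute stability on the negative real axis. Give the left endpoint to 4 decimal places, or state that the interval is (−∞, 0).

(-3.7500, 0).

With y'=λy (z=hλ):
  k1=λy_n ⇒ h·k1=z·y_n;  k2=λ(1+1/4z)y_n ⇒ h·k2=z(1+1/4z)y_n
  y_{n+1}/y_n = 1 − 1/15z + 16/15z(1+1/4z) = 1 + z + 4/15z²
  R(z) = 1 + z + 4/15z².

Find x<0 with |R(x)|<1.
x=-1.7: |R|=0.0707
R=1: x+4/15x²=0 ⇒ x=−15/4=-3.7500; min R=1−1/(4·4/15)=0.0625>−1
Confirm numerically:
  x=-3.646: |R|=0.89888 <1
  x=-3.131: |R|=0.48318 <1
  x=-2.350: |R|=0.12267 <1
  x=-4.283: |R|=1.60876 >1
  x=-4.016: |R|=1.28487 >1
So |R|<1 on (-3.7500, 0).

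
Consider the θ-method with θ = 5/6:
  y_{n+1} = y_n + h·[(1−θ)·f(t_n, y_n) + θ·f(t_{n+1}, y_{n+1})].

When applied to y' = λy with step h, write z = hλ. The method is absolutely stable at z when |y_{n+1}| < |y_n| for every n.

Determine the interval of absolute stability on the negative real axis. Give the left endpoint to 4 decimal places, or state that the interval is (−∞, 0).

Set f=λy, z=hλ:
  y_{n+1} = y_n + z·[1/6·y_n + 5/6·y_{n+1}] ⇒ (1 − 5/6z)y_{n+1} = (1 + 1/6z)y_n
  Hence R(z) = (1 + 1/6z)/(1 − 5/6z).

Find x<0 with |R(x)|<1.
x=-1.27: |R|=0.3830
x=-2: |R|=0.2500
x=-10: |R|=0.0714
x=-100: |R|=0.1858
θ=5/6≥1/2 ⇒ |1+1/6x|<|1−5/6x| ∀x<0 ⇒ interval (−∞,0).

interval (−∞, 0).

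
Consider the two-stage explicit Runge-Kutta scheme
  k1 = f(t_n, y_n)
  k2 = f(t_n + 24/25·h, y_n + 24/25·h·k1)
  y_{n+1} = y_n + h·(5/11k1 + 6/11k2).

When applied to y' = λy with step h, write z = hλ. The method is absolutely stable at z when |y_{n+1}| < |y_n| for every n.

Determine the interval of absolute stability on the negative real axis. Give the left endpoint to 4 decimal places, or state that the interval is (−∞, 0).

z∈(-1.9097,0).

Set f=λy, z=hλ:
  k1=λy_n ⇒ h·k1=z·y_n;  k2=λ(1+24/25z)y_n ⇒ h·k2=z(1+24/25z)y_n
  y_{n+1}/y_n = 1 + 5/11z + 6/11z(1+24/25z) = 1 + z + 144/275z²
  Hence R(z) = 1 + z + 144/275z².

Solve |R(x)|<1 on ℝ⁻.
x=-1.51: |R|=0.6839
R=1: x+144/275x²=0 ⇒ x=−275/144=-1.9097; min R=1−1/(4·144/275)=0.5226>−1
Confirm numerically:
  x=-1.666: |R|=0.78738 <1
  x=-1.581: |R|=0.72786 <1
  x=-1.470: |R|=0.66153 <1
  x=-2.347: |R|=1.53740 >1
  x=-2.171: |R|=1.29702 >1
Interval (-1.9097, 0).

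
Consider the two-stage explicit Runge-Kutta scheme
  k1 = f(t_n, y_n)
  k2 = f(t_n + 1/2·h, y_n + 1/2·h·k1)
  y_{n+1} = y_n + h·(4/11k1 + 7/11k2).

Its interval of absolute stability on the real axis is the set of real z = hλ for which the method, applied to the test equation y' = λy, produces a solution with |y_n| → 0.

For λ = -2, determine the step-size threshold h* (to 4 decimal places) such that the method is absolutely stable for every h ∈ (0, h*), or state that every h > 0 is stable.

Set f=λy, z=hλ:
  k1=λy_n ⇒ h·k1=z·y_n;  k2=λ(1+1/2z)y_n ⇒ h·k2=z(1+1/2z)y_n
  y_{n+1}/y_n = 1 + 4/11z + 7/11z(1+1/2z) = 1 + z + 7/22z²
  so R(z) = 1 + z + 7/22z².

Solve |R(x)|<1 on ℝ⁻.
x=-0.46: |R|=0.6073
R=1: x+7/22x²=0 ⇒ x=−22/7=-3.1429; min R=1−1/(4·7/22)=0.2143>−1
Confirm numerically:
  x=-3.108: |R|=0.96553 <1
  x=-2.380: |R|=0.42231 <1
  x=-2.254: |R|=0.36253 <1
  x=-2.102: |R|=0.30386 <1
  x=-3.593: |R|=1.51462 >1
  x=-3.311: |R|=1.17714 >1
  x=-3.216: |R|=1.07485 >1
Stable set (-3.1429, 0).

(-3.1429,0); λ=-2 ⇒ h* = (22/7)/2 = 1.5714.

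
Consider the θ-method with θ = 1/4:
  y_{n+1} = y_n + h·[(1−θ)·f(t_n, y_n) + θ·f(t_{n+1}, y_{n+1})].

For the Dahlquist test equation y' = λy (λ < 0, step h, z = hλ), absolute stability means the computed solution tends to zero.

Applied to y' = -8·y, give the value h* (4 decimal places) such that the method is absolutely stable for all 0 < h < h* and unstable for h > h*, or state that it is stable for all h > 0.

(-4.0000,0); λ=-8 ⇒ h* = (4)/8 = 0.5000.

With y'=λy (z=hλ):
  y_{n+1} = y_n + z·[3/4·y_n + 1/4·y_{n+1}] ⇒ (1 − 1/4z)y_{n+1} = (1 + 3/4z)y_n
  so R(z) = (1 + 3/4z)/(1 − 1/4z).

Solve |R(x)|<1 on ℝ⁻.
x=-1.42: |R|=0.0480
R=−1: 1+3/4x = −1+1/4x ⇒ -1/2x=2 ⇒ x=2/(-1/2)=-4.0000
Confirm numerically:
  x=-2.979: |R|=0.70741 <1
  x=-2.915: |R|=0.68619 <1
  x=-2.814: |R|=0.65189 <1
  x=-2.671: |R|=0.60156 <1
  x=-4.157: |R|=1.03849 >1
  x=-4.121: |R|=1.02980 >1
Stable set (-4.0000, 0).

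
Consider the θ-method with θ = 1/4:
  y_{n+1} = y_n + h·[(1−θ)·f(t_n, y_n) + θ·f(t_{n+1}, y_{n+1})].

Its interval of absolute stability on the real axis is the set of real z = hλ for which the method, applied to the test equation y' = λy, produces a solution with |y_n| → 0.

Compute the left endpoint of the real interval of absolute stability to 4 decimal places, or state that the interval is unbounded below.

left endpoint -4.0000.

On y'=λy, z=hλ:
  y_{n+1} = y_n + z·[3/4·y_n + 1/4·y_{n+1}] ⇒ (1 − 1/4z)y_{n+1} = (1 + 3/4z)y_n
  Hence R(z) = (1 + 3/4z)/(1 − 1/4z).

Need |R(x)|<1, x<0.
x=-0.73: |R|=0.3827
R=−1: 1+3/4x = −1+1/4x ⇒ -1/2x=2 ⇒ x=2/(-1/2)=-4.0000
Confirm numerically:
  x=-3.833: |R|=0.95736 <1
  x=-2.616: |R|=0.58162 <1
  x=-2.458: |R|=0.52245 <1
  x=-4.474: |R|=1.11187 >1
  x=-4.443: |R|=1.10494 >1
So |R|<1 on (-4.0000, 0).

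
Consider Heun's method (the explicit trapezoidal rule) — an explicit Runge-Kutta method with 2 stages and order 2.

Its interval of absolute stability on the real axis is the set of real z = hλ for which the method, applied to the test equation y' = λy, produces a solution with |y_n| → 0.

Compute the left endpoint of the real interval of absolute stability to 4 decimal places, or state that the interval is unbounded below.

Set f=λy, z=hλ:
  order 2, 2-stage ⇒ R(z)=1+z+z^2/2
  (e.g. R(-0.38)=0.69220, |R|=0.69220)

Find x<0 with |R(x)|<1.
x=-0.38: |R|=0.6922
|R(-1.9)|=0.9050 |R(-0.8)|=0.5200 |R(-0.56)|=0.5968
Bisect:
  x_lo=-2.5682 |R|=1.7296  x_hi=-0.3131 |R|=0.7359
  mid=-1.44066 |R|=0.59709 →hi
  mid=-2.00441 |R|=1.00442 →lo
  mid=-1.72253 |R|=0.76103 →hi
  mid=-1.86347 |R|=0.87279 →hi
  mid=-1.93394 |R|=0.93612 →hi
  mid=-1.96918 |R|=0.96965 →hi
  mid=-1.98679 |R|=0.98688 →hi
  mid=-1.99560 |R|=0.99561 →hi
  mid=-2.00001 |R|=1.00001 →lo
  ...
  [-2.00001,-1.99987] ⇒ x*=-2.0000
So |R|<1 on (-2.0000, 0).

z* = -2.0000.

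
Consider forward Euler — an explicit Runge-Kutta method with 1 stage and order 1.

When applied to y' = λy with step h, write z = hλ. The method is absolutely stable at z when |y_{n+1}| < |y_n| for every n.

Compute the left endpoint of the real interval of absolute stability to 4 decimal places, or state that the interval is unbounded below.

z* = -2.0000.

Set f=λy, z=hλ:
  order 1, 1-stage ⇒ R(z)=1+z
  (e.g. R(-0.45)=0.55000, |R|=0.55000)

Find x<0 with |R(x)|<1.
x=-0.45: |R|=0.5500
|R(-2.16)|=1.1600 |R(-1.84)|=0.8400 |R(-0.62)|=0.3800
Bisect:
  x_lo=-2.7850 |R|=1.7850  x_hi=-0.1487 |R|=0.8513
  mid=-1.46687 |R|=0.46687 →hi
  mid=-2.12595 |R|=1.12595 →lo
  mid=-1.79641 |R|=0.79641 →hi
  mid=-1.96118 |R|=0.96118 →hi
  mid=-2.04357 |R|=1.04357 →lo
  mid=-2.00237 |R|=1.00237 →lo
  mid=-1.98178 |R|=0.98178 →hi
  mid=-1.99207 |R|=0.99207 →hi
  mid=-1.99722 |R|=0.99722 →hi
  mid=-1.99980 |R|=0.99980 →hi
  ...
  [-2.00012,-1.99996] ⇒ x*=-2.0000
So |R|<1 on (-2.0000, 0).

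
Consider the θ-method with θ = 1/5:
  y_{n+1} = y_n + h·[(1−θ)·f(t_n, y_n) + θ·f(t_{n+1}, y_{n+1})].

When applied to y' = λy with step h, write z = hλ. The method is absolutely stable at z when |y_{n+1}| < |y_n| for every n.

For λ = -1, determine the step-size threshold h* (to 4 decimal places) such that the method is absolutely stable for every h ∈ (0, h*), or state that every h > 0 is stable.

Test eqn y'=λy, z=hλ:
  y_{n+1} = y_n + z·[4/5·y_n + 1/5·y_{n+1}] ⇒ (1 − 1/5z)y_{n+1} = (1 + 4/5z)y_n
  so R(z) = (1 + 4/5z)/(1 − 1/5z).

Need |R(x)|<1, x<0.
x=-0.78: |R|=0.3253
R=−1: 1+4/5x = −1+1/5x ⇒ -3/5x=2 ⇒ x=2/(-3/5)=-3.3333
Confirm numerically:
  x=-2.449: |R|=0.64384 <1
  x=-2.250: |R|=0.55172 <1
  x=-2.103: |R|=0.48036 <1
  x=-1.698: |R|=0.26754 <1
  x=-3.866: |R|=1.18024 >1
  x=-3.785: |R|=1.15424 >1
  x=-3.516: |R|=1.06435 >1
Stable set (-3.3333, 0).

(-3.3333,0); λ=-1 ⇒ h* = (10/3)/1 = 3.3333.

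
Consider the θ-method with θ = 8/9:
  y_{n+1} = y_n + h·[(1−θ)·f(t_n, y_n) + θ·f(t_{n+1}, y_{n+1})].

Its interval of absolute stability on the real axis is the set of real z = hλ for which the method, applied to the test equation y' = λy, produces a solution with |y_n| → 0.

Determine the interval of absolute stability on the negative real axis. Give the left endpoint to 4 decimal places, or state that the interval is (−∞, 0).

unbounded; (−∞, 0).

With y'=λy (z=hλ):
  y_{n+1} = y_n + z·[1/9·y_n + 8/9·y_{n+1}] ⇒ (1 − 8/9z)y_{n+1} = (1 + 1/9z)y_n
  so R(z) = (1 + 1/9z)/(1 − 8/9z).

Boundary: |R(x)|=1, x<0.
x=-0.61: |R|=0.6045
x=-2: |R|=0.2800
x=-10: |R|=0.0112
x=-100: |R|=0.1125
θ=8/9≥1/2 ⇒ |1+1/9x|<|1−8/9x| ∀x<0 ⇒ stable on all of ℝ⁻.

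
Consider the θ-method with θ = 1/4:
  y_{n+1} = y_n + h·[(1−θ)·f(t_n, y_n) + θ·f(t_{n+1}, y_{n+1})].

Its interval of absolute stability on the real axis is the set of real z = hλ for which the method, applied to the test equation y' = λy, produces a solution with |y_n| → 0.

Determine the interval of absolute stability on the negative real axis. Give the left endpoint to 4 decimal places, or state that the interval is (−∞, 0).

(-4.0000, 0).

On y'=λy, z=hλ:
  y_{n+1} = y_n + z·[3/4·y_n + 1/4·y_{n+1}] ⇒ (1 − 1/4z)y_{n+1} = (1 + 3/4z)y_n
  so R(z) = (1 + 3/4z)/(1 − 1/4z).

Need |R(x)|<1, x<0.
x=-0.72: |R|=0.3898
R=−1: 1+3/4x = −1+1/4x ⇒ -1/2x=2 ⇒ x=2/(-1/2)=-4.0000
Confirm numerically:
  x=-3.619: |R|=0.89999 <1
  x=-3.160: |R|=0.76536 <1
  x=-1.789: |R|=0.23614 <1
  x=-4.373: |R|=1.08910 >1
  x=-4.335: |R|=1.08038 >1
Stable set (-4.0000, 0).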